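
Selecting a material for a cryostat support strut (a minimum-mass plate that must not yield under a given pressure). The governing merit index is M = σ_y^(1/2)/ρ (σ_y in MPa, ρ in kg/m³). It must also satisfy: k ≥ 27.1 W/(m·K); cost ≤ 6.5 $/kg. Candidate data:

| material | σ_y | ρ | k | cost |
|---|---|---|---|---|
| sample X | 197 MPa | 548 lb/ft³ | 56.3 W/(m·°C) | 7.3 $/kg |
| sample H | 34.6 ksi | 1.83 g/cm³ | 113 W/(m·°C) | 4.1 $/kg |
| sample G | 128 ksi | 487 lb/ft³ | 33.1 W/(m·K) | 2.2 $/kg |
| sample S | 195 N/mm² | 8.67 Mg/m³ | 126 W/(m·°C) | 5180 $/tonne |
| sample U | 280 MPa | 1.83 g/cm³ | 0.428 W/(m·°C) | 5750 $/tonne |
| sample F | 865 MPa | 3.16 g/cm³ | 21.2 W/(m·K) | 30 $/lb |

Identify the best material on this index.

sample H

Screen on constraints: k ≥ 27.1 W/(m·K); cost ≤ 6.5 $/kg. Survivors: sample H, sample G, sample S.
Convert each candidate to consistent units, then evaluate M:
  sample H: σ_y = 238.6 MPa, ρ = 1830 kg/m³
  sample G: σ_y = 882.5 MPa, ρ = 7801 kg/m³
  sample S: σ_y = 195.0 MPa, ρ = 8670 kg/m³
  sample H: M = 8.44×10⁻³
  sample G: M = 3.81×10⁻³
  sample S: M = 1.61×10⁻³
Sample H has the largest M.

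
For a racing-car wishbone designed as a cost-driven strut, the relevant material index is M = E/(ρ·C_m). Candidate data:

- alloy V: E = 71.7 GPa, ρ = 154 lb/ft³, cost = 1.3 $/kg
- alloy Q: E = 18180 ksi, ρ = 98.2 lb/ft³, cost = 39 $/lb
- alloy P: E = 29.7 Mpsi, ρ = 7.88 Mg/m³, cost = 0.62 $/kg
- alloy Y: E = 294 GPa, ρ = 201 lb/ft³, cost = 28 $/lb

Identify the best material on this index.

Putting every candidate on a common basis:
  alloy V: E = 71.70 GPa, ρ = 2467 kg/m³, cost = 1.300 $/kg
  alloy Q: E = 125.3 GPa, ρ = 1573 kg/m³, cost = 85.98 $/kg
  alloy P: E = 204.8 GPa, ρ = 7880 kg/m³, cost = 0.6200 $/kg
  alloy Y: E = 294.0 GPa, ρ = 3220 kg/m³, cost = 61.73 $/kg
  alloy P: M = 41.9 MN·m per $
  alloy V: M = 22.4 MN·m per $
  alloy Y: M = 1.48 MN·m per $
  alloy Q: M = 0.927 MN·m per $
Alloy P has the largest M.

alloy P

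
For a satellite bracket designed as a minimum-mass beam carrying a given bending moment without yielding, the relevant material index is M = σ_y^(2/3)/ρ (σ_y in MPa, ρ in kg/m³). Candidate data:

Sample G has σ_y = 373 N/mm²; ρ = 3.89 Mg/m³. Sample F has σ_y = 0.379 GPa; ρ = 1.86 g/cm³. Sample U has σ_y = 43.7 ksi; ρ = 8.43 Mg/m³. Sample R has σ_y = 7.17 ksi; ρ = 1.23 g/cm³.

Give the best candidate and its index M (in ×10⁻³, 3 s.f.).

sample F, M = 28.2×10⁻³

Convert each candidate to consistent units, then evaluate M:
  sample G: σ_y = 373.0 MPa, ρ = 3890 kg/m³
  sample F: σ_y = 379.0 MPa, ρ = 1860 kg/m³
  sample U: σ_y = 301.3 MPa, ρ = 8430 kg/m³
  sample R: σ_y = 49.44 MPa, ρ = 1230 kg/m³
  sample F: M = 28.2×10⁻³
  sample G: M = 13.3×10⁻³
  sample R: M = 11.0×10⁻³
  sample U: M = 5.33×10⁻³
Sample F has the largest M.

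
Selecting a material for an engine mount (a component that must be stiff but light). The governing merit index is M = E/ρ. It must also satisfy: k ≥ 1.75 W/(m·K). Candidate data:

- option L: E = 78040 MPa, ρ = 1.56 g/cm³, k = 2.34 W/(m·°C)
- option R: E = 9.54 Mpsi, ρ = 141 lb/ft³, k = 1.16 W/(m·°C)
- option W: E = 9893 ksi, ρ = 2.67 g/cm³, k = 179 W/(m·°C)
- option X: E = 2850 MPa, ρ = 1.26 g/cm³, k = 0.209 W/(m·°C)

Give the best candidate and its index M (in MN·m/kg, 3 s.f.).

option L, M = 50.0 MN·m/kg

Screen on constraints: k ≥ 1.75 W/(m·K). Survivors: option L, option W.
Normalizing units and computing the index:
  option L: E = 78.04 GPa, ρ = 1560 kg/m³
  option W: E = 68.21 GPa, ρ = 2670 kg/m³
  option L: M = 50.0 MN·m/kg
  option W: M = 25.5 MN·m/kg
Option L has the largest M.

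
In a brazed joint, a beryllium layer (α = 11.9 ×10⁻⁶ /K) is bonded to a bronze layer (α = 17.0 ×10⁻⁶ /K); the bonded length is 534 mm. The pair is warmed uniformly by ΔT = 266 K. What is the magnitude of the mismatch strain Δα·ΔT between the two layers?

1.36×10⁻³

Δα = |11.9 − 17.0|×10⁻⁶/K = 5.10×10⁻⁶/K.
Mismatch strain = Δα·ΔT = 5.10×10⁻⁶ × 266.0 = 1.36×10⁻³.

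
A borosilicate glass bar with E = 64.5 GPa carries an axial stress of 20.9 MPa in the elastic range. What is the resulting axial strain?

ε = σ/E = 20.9 / 64500 = 3.24×10⁻⁴.

3.24×10⁻⁴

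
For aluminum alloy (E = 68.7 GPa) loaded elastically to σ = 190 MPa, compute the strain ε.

2.77×10⁻³

ε = σ/E = 190 / 68700 = 2.77×10⁻³.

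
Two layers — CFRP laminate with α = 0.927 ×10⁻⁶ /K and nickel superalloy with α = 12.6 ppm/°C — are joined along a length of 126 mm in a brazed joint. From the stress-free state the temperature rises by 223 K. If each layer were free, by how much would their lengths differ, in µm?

Δα = |0.927 − 12.6|×10⁻⁶/K = 11.7×10⁻⁶/K.
ΔL_mismatch = Δα·L·ΔT = 11.7×10⁻⁶ × 126.0 mm × 223.0 K = 328 µm.

328 µm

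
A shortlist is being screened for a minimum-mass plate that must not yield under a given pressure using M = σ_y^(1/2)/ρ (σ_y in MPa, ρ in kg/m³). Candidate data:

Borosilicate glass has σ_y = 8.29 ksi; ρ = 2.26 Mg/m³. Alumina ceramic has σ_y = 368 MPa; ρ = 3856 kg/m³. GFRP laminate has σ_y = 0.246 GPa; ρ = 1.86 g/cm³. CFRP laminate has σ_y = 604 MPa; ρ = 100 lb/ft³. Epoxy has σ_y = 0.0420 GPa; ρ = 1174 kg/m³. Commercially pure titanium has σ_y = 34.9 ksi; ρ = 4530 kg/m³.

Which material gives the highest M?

CFRP laminate

Normalizing units and computing the index:
  borosilicate glass: σ_y = 57.16 MPa, ρ = 2260 kg/m³
  alumina ceramic: σ_y = 368.0 MPa, ρ = 3856 kg/m³
  GFRP laminate: σ_y = 246.0 MPa, ρ = 1860 kg/m³
  CFRP laminate: σ_y = 604.0 MPa, ρ = 1602 kg/m³
  epoxy: σ_y = 42.00 MPa, ρ = 1174 kg/m³
  commercially pure titanium: σ_y = 240.6 MPa, ρ = 4530 kg/m³
  CFRP laminate: M = 15.3×10⁻³
  GFRP laminate: M = 8.43×10⁻³
  epoxy: M = 5.52×10⁻³
  alumina ceramic: M = 4.97×10⁻³
  commercially pure titanium: M = 3.42×10⁻³
  borosilicate glass: M = 3.35×10⁻³
The maximum is for CFRP laminate.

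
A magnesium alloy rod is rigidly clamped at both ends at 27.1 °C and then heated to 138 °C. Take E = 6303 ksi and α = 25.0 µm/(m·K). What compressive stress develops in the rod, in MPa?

120 MPa

E = 6303 ksi = 43.46 GPa.
ΔT = 110.9 K. Constrained thermal stress σ = E·α·ΔT = 43.46×10³ MPa × 25.0×10⁻⁶ × 110.9 = 120 MPa (compressive).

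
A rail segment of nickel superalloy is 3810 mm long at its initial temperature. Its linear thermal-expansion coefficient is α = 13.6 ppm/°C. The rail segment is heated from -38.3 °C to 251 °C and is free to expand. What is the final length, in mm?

3825.0 mm

ΔT = 251 − (-38.3) = 289.3 K.
ΔL = α·L₀·ΔT = 13.6×10⁻⁶ × 3810 mm × 289.3 K = 15.0 mm.
L = L₀ + ΔL = 3810 + 15.0 = 3825.0 mm.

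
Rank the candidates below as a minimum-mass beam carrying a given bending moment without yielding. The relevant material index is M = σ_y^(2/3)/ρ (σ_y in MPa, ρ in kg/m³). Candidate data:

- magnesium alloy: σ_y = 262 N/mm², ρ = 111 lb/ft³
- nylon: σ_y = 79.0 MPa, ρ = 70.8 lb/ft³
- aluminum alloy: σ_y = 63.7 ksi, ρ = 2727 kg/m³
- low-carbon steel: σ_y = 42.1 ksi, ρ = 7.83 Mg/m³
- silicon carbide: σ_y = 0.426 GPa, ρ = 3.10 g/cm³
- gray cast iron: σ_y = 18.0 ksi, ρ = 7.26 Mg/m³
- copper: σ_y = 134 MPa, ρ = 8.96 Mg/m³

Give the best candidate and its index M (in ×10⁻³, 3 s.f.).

magnesium alloy, M = 23.0×10⁻³

Convert each candidate to consistent units, then evaluate M:
  magnesium alloy: σ_y = 262.0 MPa, ρ = 1778 kg/m³
  nylon: σ_y = 79.00 MPa, ρ = 1134 kg/m³
  aluminum alloy: σ_y = 439.2 MPa, ρ = 2727 kg/m³
  low-carbon steel: σ_y = 290.3 MPa, ρ = 7830 kg/m³
  silicon carbide: σ_y = 426.0 MPa, ρ = 3100 kg/m³
  gray cast iron: σ_y = 124.1 MPa, ρ = 7260 kg/m³
  copper: σ_y = 134.0 MPa, ρ = 8960 kg/m³
  magnesium alloy: M = 23.0×10⁻³
  aluminum alloy: M = 21.2×10⁻³
  silicon carbide: M = 18.3×10⁻³
  nylon: M = 16.2×10⁻³
  low-carbon steel: M = 5.60×10⁻³
  gray cast iron: M = 3.43×10⁻³
  copper: M = 2.92×10⁻³
The maximum is for magnesium alloy.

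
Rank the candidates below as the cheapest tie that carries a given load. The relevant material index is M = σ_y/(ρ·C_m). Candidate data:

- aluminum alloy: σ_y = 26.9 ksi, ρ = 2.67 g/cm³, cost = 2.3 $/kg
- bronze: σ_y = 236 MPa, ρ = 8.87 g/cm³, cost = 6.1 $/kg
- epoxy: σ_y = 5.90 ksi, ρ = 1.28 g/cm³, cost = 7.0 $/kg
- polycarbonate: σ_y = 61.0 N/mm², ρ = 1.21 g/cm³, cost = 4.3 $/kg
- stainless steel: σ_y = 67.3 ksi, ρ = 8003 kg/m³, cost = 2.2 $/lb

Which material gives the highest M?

aluminum alloy

Putting every candidate on a common basis:
  aluminum alloy: σ_y = 185.5 MPa, ρ = 2670 kg/m³, cost = 2.300 $/kg
  bronze: σ_y = 236.0 MPa, ρ = 8870 kg/m³, cost = 6.100 $/kg
  epoxy: σ_y = 40.68 MPa, ρ = 1280 kg/m³, cost = 7.000 $/kg
  polycarbonate: σ_y = 61.00 MPa, ρ = 1210 kg/m³, cost = 4.300 $/kg
  stainless steel: σ_y = 464.0 MPa, ρ = 8003 kg/m³, cost = 4.850 $/kg
  aluminum alloy: M = 30.2 kN·m per $
  stainless steel: M = 12.0 kN·m per $
  polycarbonate: M = 11.7 kN·m per $
  epoxy: M = 4.54 kN·m per $
  bronze: M = 4.36 kN·m per $
Aluminum alloy ranks first.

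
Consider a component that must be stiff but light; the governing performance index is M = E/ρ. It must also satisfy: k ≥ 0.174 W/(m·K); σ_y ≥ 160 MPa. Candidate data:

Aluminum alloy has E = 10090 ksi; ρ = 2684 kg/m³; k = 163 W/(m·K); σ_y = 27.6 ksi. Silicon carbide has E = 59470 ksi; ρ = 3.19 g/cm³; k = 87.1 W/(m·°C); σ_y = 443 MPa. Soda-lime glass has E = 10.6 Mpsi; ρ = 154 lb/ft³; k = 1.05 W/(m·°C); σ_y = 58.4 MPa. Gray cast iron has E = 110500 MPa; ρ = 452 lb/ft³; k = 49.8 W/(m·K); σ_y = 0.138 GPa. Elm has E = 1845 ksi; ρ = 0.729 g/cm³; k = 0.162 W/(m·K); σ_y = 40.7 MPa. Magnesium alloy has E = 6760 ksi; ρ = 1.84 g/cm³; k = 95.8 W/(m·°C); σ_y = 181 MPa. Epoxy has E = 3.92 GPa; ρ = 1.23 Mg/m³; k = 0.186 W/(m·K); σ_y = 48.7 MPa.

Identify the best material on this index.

silicon carbide

Screen on constraints: k ≥ 0.174 W/(m·K); σ_y ≥ 160 MPa. Survivors: aluminum alloy, silicon carbide, magnesium alloy.
Normalizing units and computing the index:
  aluminum alloy: E = 69.57 GPa, ρ = 2684 kg/m³
  silicon carbide: E = 410.0 GPa, ρ = 3190 kg/m³
  magnesium alloy: E = 46.61 GPa, ρ = 1840 kg/m³
  silicon carbide: M = 129 MN·m/kg
  aluminum alloy: M = 25.9 MN·m/kg
  magnesium alloy: M = 25.3 MN·m/kg
Silicon carbide ranks first.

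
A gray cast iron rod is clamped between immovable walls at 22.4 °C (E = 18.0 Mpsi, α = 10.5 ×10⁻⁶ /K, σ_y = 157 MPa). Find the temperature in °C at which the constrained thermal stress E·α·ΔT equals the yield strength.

E = 18.0 Mpsi = 124.1 GPa.
E·α·ΔT = 157.0 MPa ⇒ ΔT = 157.0 / (124.1×10³ × 10.5×10⁻⁶) = 120.5 K.
T = 22.4 + 120.5 = 142.9 °C.

143 °C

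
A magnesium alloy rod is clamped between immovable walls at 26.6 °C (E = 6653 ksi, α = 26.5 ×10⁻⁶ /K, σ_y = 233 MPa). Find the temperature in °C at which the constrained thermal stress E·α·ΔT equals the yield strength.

218 °C

E = 6653 ksi = 45.87 GPa.
E·α·ΔT = 233.0 MPa ⇒ ΔT = 233.0 / (45.87×10³ × 26.5×10⁻⁶) = 191.7 K.
T = 26.6 + 191.7 = 218.3 °C.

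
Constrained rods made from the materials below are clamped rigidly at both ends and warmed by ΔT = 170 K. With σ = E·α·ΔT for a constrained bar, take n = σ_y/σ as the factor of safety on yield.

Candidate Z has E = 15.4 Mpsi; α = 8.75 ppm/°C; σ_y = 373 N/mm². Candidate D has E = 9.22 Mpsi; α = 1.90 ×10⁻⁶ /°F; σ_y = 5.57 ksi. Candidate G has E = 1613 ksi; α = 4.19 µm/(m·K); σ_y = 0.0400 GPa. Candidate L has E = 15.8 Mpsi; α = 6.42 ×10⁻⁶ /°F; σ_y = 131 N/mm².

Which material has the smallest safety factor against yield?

candidate L

With everything in SI (GPa, ×10⁻⁶/K, MPa):
  candidate Z: E = 106.2, α = 8.75, σ_y = 373.0 → σ = 158 MPa, n = 2.36
  candidate D: E = 63.57, α = 3.42, σ_y = 38.40 → σ = 37.0 MPa, n = 1.04
  candidate G: E = 11.12, α = 4.19, σ_y = 40.00 → σ = 7.92 MPa, n = 5.05
  candidate L: E = 108.9, α = 11.6, σ_y = 131.0 → σ = 214 MPa, n = 0.612
The minimum is candidate L at n = 0.612.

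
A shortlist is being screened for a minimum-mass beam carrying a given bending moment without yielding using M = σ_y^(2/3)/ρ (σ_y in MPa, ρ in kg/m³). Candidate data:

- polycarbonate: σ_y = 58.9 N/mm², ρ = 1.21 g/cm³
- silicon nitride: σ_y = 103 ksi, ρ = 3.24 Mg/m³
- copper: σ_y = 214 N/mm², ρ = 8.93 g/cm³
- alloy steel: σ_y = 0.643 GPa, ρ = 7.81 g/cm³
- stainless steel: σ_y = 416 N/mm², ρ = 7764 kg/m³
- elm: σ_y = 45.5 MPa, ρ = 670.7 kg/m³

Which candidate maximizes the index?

After converting to SI:
  polycarbonate: σ_y = 58.90 MPa, ρ = 1210 kg/m³
  silicon nitride: σ_y = 710.2 MPa, ρ = 3240 kg/m³
  copper: σ_y = 214.0 MPa, ρ = 8930 kg/m³
  alloy steel: σ_y = 643.0 MPa, ρ = 7810 kg/m³
  stainless steel: σ_y = 416.0 MPa, ρ = 7764 kg/m³
  elm: σ_y = 45.50 MPa, ρ = 670.7 kg/m³
  silicon nitride: M = 24.6×10⁻³
  elm: M = 19.0×10⁻³
  polycarbonate: M = 12.5×10⁻³
  alloy steel: M = 9.54×10⁻³
  stainless steel: M = 7.18×10⁻³
  copper: M = 4.01×10⁻³
Silicon nitride ranks first.

silicon nitride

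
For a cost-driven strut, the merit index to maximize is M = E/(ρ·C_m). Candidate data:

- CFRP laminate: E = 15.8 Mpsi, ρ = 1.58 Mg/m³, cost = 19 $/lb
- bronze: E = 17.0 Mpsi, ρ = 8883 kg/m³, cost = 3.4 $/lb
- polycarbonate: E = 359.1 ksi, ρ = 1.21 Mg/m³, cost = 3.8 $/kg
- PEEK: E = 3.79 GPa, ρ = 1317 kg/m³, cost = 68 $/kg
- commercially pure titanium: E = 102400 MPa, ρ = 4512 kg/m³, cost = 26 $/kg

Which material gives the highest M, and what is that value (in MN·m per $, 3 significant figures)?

bronze, M = 1.76 MN·m per $

After converting to SI:
  CFRP laminate: E = 108.9 GPa, ρ = 1580 kg/m³, cost = 41.89 $/kg
  bronze: E = 117.2 GPa, ρ = 8883 kg/m³, cost = 7.496 $/kg
  polycarbonate: E = 2.476 GPa, ρ = 1210 kg/m³, cost = 3.800 $/kg
  PEEK: E = 3.790 GPa, ρ = 1317 kg/m³, cost = 68.00 $/kg
  commercially pure titanium: E = 102.4 GPa, ρ = 4512 kg/m³, cost = 26.00 $/kg
  bronze: M = 1.76 MN·m per $
  CFRP laminate: M = 1.65 MN·m per $
  commercially pure titanium: M = 0.873 MN·m per $
  polycarbonate: M = 0.538 MN·m per $
  PEEK: M = 0.0423 MN·m per $
Bronze ranks first.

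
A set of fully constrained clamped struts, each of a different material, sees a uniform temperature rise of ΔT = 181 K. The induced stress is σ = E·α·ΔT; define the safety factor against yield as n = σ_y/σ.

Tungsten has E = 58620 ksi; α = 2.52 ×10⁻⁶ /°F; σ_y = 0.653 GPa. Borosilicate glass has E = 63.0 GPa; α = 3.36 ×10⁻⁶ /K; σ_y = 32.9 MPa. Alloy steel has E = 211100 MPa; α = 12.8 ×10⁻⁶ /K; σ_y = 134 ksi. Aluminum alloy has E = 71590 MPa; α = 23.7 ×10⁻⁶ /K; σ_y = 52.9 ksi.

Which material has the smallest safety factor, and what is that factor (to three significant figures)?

In consistent units (E in GPa, α in ×10⁻⁶/K, σ_y in MPa):
  tungsten: E = 404.2, α = 4.54, σ_y = 653.0 → σ = 332 MPa, n = 1.97
  borosilicate glass: E = 63.00, α = 3.36, σ_y = 32.90 → σ = 38.3 MPa, n = 0.859
  alloy steel: E = 211.1, α = 12.8, σ_y = 923.9 → σ = 489 MPa, n = 1.89
  aluminum alloy: E = 71.59, α = 23.7, σ_y = 364.7 → σ = 307 MPa, n = 1.19
Smallest n: borosilicate glass with n = 0.859.

borosilicate glass, n = 0.859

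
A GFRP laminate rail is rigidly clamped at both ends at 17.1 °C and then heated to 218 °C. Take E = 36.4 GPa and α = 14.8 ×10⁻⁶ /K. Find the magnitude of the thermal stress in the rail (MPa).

108 MPa

ΔT = 200.9 K. Constrained thermal stress σ = E·α·ΔT = 36.40×10³ MPa × 14.8×10⁻⁶ × 200.9 = 108 MPa (compressive).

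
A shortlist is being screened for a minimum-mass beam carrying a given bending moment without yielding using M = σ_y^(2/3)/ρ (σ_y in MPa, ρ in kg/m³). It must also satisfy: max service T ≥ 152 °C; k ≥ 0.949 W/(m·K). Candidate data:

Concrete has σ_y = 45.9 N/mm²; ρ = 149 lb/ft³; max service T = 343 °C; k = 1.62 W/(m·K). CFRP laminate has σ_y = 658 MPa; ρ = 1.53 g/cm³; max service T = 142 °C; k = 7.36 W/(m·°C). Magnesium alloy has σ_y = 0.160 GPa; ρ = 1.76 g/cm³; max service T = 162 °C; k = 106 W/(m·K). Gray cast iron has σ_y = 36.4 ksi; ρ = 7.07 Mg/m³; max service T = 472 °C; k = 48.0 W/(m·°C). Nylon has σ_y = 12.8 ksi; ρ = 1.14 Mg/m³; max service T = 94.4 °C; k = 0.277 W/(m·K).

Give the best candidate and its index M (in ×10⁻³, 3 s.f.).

Screen on constraints: max service T ≥ 152 °C; k ≥ 0.949 W/(m·K). Survivors: concrete, magnesium alloy, gray cast iron.
After converting to SI:
  concrete: σ_y = 45.90 MPa, ρ = 2387 kg/m³
  magnesium alloy: σ_y = 160.0 MPa, ρ = 1760 kg/m³
  gray cast iron: σ_y = 251.0 MPa, ρ = 7070 kg/m³
  magnesium alloy: M = 16.7×10⁻³
  gray cast iron: M = 5.63×10⁻³
  concrete: M = 5.37×10⁻³
Magnesium alloy ranks first.

magnesium alloy, M = 16.7×10⁻³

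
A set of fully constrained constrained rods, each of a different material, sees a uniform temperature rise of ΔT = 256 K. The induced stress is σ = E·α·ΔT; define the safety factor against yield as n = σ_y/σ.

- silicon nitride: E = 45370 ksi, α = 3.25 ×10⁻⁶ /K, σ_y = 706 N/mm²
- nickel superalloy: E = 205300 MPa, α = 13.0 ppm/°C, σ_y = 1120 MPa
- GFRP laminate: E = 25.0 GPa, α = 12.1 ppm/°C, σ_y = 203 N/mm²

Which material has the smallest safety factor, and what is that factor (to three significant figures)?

Per material, after unit conversion:
  silicon nitride: E = 312.8, α = 3.25, σ_y = 706.0 → σ = 260 MPa, n = 2.71
  nickel superalloy: E = 205.3, α = 13.0, σ_y = 1120 → σ = 683 MPa, n = 1.64
  GFRP laminate: E = 25.00, α = 12.1, σ_y = 203.0 → σ = 77.4 MPa, n = 2.62
The minimum is nickel superalloy at n = 1.64.

nickel superalloy, n = 1.64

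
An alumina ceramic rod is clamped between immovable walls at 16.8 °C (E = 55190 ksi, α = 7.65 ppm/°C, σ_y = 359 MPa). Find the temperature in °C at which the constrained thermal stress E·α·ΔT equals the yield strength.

140 °C

E = 55190 ksi = 380.5 GPa.
E·α·ΔT = 359.0 MPa ⇒ ΔT = 359.0 / (380.5×10³ × 7.65×10⁻⁶) = 123.3 K.
T = 16.8 + 123.3 = 140.1 °C.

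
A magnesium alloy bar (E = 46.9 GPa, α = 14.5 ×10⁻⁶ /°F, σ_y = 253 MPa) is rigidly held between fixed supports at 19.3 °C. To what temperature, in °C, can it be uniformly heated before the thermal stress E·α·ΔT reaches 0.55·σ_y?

α = 14.5×10⁻⁶/°F × 9/5 = 26.1×10⁻⁶/K.
E·α·ΔT = 139.2 MPa ⇒ ΔT = 139.2 / (46.90×10³ × 26.1×10⁻⁶) = 113.7 K.
T = 19.3 + 113.7 = 133.0 °C.

133 °C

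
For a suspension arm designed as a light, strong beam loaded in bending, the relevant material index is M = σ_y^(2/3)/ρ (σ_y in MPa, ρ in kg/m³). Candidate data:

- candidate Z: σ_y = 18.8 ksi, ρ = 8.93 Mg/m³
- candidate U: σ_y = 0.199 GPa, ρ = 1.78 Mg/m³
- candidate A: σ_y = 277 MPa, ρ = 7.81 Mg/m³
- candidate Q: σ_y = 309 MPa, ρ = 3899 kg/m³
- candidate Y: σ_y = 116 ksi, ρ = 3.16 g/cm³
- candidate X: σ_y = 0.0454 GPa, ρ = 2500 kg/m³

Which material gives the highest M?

candidate Y

Putting every candidate on a common basis:
  candidate Z: σ_y = 129.6 MPa, ρ = 8930 kg/m³
  candidate U: σ_y = 199.0 MPa, ρ = 1780 kg/m³
  candidate A: σ_y = 277.0 MPa, ρ = 7810 kg/m³
  candidate Q: σ_y = 309.0 MPa, ρ = 3899 kg/m³
  candidate Y: σ_y = 799.8 MPa, ρ = 3160 kg/m³
  candidate X: σ_y = 45.40 MPa, ρ = 2500 kg/m³
  candidate Y: M = 27.3×10⁻³
  candidate U: M = 19.1×10⁻³
  candidate Q: M = 11.7×10⁻³
  candidate A: M = 5.44×10⁻³
  candidate X: M = 5.09×10⁻³
  candidate Z: M = 2.87×10⁻³
The maximum is for candidate Y.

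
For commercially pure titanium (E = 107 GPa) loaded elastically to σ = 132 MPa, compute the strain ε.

ε = σ/E = 132 / 107000 = 1.23×10⁻³.

1.23×10⁻³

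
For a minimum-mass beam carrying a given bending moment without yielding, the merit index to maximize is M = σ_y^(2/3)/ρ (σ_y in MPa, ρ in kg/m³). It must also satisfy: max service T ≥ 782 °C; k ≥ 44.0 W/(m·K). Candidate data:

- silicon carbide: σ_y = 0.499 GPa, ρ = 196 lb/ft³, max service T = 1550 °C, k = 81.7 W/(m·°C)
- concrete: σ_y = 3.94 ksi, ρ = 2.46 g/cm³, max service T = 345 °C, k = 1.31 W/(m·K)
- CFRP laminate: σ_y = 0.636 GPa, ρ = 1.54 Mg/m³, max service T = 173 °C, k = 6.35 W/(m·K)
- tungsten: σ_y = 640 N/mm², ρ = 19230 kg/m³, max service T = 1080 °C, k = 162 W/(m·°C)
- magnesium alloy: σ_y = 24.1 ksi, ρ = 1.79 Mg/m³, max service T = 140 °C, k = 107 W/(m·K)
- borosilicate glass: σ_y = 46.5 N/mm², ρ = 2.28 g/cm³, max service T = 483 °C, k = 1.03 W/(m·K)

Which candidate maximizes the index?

Screen on constraints: max service T ≥ 782 °C; k ≥ 44.0 W/(m·K). Survivors: silicon carbide, tungsten.
Normalizing units and computing the index:
  silicon carbide: σ_y = 499.0 MPa, ρ = 3140 kg/m³
  tungsten: σ_y = 640.0 MPa, ρ = 19230 kg/m³
  silicon carbide: M = 20.0×10⁻³
  tungsten: M = 3.86×10⁻³
Highest index: silicon carbide.

silicon carbide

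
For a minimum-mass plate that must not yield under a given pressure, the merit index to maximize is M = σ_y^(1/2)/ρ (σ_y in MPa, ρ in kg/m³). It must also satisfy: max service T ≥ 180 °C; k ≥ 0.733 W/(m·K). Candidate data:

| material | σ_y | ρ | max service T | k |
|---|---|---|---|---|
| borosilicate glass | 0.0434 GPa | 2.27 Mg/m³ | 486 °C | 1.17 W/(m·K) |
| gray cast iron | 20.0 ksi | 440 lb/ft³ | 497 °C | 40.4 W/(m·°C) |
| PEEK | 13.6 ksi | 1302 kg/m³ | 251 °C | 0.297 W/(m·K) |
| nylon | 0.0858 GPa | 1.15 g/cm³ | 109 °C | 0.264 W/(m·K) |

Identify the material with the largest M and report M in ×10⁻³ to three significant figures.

borosilicate glass, M = 2.90×10⁻³

Screen on constraints: max service T ≥ 180 °C; k ≥ 0.733 W/(m·K). Survivors: borosilicate glass, gray cast iron.
After converting to SI:
  borosilicate glass: σ_y = 43.40 MPa, ρ = 2270 kg/m³
  gray cast iron: σ_y = 137.9 MPa, ρ = 7048 kg/m³
  borosilicate glass: M = 2.90×10⁻³
  gray cast iron: M = 1.67×10⁻³
Borosilicate glass ranks first.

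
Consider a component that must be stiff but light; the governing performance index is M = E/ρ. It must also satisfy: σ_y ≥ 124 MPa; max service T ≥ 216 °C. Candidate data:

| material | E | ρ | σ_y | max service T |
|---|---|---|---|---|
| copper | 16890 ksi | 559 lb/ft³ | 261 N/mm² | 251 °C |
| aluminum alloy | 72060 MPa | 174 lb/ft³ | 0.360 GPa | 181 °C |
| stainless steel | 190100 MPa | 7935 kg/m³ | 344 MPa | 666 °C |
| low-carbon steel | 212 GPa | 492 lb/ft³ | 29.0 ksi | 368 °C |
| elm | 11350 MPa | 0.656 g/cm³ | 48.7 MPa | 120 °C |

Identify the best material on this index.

Screen on constraints: σ_y ≥ 124 MPa; max service T ≥ 216 °C. Survivors: copper, stainless steel, low-carbon steel.
Putting every candidate on a common basis:
  copper: E = 116.5 GPa, ρ = 8954 kg/m³
  stainless steel: E = 190.1 GPa, ρ = 7935 kg/m³
  low-carbon steel: E = 212.0 GPa, ρ = 7881 kg/m³
  low-carbon steel: M = 26.9 MN·m/kg
  stainless steel: M = 24.0 MN·m/kg
  copper: M = 13.0 MN·m/kg
Low-carbon steel ranks first.

low-carbon steel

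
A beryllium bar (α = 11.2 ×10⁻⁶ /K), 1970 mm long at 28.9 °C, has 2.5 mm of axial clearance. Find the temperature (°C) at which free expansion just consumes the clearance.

142 °C

α·L₀·ΔT = 2.5 mm ⇒ ΔT = 2.5 / (11.2×10⁻⁶ × 1970.0) = 113.3 K.
T = 28.9 + 113.3 = 142.2 °C.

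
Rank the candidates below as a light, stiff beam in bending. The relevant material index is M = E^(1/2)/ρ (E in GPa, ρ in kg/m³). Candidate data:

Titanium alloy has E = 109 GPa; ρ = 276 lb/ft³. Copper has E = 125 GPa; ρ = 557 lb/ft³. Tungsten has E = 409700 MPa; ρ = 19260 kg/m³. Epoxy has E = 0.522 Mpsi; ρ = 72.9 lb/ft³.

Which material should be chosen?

titanium alloy

In SI units:
  titanium alloy: E = 109.0 GPa, ρ = 4421 kg/m³
  copper: E = 125.0 GPa, ρ = 8922 kg/m³
  tungsten: E = 409.7 GPa, ρ = 19260 kg/m³
  epoxy: E = 3.599 GPa, ρ = 1168 kg/m³
  titanium alloy: M = 2.36×10⁻³
  epoxy: M = 1.62×10⁻³
  copper: M = 1.25×10⁻³
  tungsten: M = 1.05×10⁻³
The maximum is for titanium alloy.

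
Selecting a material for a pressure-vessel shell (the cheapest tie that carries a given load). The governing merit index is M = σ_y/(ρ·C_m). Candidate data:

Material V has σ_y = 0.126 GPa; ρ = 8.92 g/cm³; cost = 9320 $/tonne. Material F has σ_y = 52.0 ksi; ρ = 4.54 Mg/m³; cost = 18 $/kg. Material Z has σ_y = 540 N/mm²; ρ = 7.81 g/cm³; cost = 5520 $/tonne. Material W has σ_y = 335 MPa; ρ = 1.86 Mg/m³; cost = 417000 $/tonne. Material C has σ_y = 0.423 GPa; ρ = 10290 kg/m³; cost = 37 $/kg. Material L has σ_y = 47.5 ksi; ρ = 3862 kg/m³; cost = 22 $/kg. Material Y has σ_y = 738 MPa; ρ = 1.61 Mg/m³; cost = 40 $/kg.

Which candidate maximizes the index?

In SI units:
  material V: σ_y = 126.0 MPa, ρ = 8920 kg/m³, cost = 9.320 $/kg
  material F: σ_y = 358.5 MPa, ρ = 4540 kg/m³, cost = 18.00 $/kg
  material Z: σ_y = 540.0 MPa, ρ = 7810 kg/m³, cost = 5.520 $/kg
  material W: σ_y = 335.0 MPa, ρ = 1860 kg/m³, cost = 417.0 $/kg
  material C: σ_y = 423.0 MPa, ρ = 10290 kg/m³, cost = 37.00 $/kg
  material L: σ_y = 327.5 MPa, ρ = 3862 kg/m³, cost = 22.00 $/kg
  material Y: σ_y = 738.0 MPa, ρ = 1610 kg/m³, cost = 40.00 $/kg
  material Z: M = 12.5 kN·m per $
  material Y: M = 11.5 kN·m per $
  material F: M = 4.39 kN·m per $
  material L: M = 3.85 kN·m per $
  material V: M = 1.52 kN·m per $
  material C: M = 1.11 kN·m per $
  material W: M = 0.432 kN·m per $
Material Z ranks first.

material Z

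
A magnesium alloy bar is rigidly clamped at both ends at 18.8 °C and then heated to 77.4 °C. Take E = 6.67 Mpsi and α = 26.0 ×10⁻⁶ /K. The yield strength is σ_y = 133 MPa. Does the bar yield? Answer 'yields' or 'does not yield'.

does not yield

E = 6.67 Mpsi = 45.99 GPa.
ΔT = 58.60 K. Constrained thermal stress σ = E·α·ΔT = 45.99×10³ MPa × 26.0×10⁻⁶ × 58.60 = 70.1 MPa (compressive).
Compare to σ_y = 133 MPa: σ < σ_y, so it does not yield.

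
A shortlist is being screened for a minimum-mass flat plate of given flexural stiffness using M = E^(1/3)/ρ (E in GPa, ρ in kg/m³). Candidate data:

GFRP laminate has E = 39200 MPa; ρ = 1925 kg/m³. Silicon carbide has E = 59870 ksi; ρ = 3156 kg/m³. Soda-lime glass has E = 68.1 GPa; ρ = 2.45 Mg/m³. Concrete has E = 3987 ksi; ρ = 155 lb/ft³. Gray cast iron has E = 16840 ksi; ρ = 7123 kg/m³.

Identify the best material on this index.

Convert each candidate to consistent units, then evaluate M:
  GFRP laminate: E = 39.20 GPa, ρ = 1925 kg/m³
  silicon carbide: E = 412.8 GPa, ρ = 3156 kg/m³
  soda-lime glass: E = 68.10 GPa, ρ = 2450 kg/m³
  concrete: E = 27.49 GPa, ρ = 2483 kg/m³
  gray cast iron: E = 116.1 GPa, ρ = 7123 kg/m³
  silicon carbide: M = 2.36×10⁻³
  GFRP laminate: M = 1.76×10⁻³
  soda-lime glass: M = 1.67×10⁻³
  concrete: M = 1.22×10⁻³
  gray cast iron: M = 0.685×10⁻³
Silicon carbide ranks first.

silicon carbide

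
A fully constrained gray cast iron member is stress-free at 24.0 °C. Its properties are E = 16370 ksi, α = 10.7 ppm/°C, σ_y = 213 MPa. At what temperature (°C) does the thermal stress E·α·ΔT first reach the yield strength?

200 °C

E = 16370 ksi = 112.9 GPa.
E·α·ΔT = 213.0 MPa ⇒ ΔT = 213.0 / (112.9×10³ × 10.7×10⁻⁶) = 176.4 K.
T = 24.0 + 176.4 = 200.4 °C.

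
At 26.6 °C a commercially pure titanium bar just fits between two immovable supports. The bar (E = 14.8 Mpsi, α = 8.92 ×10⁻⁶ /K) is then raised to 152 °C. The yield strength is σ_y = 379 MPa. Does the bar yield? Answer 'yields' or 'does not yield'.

does not yield

E = 14.8 Mpsi = 102.0 GPa.
ΔT = 125.4 K. Constrained thermal stress σ = E·α·ΔT = 102.0×10³ MPa × 8.92×10⁻⁶ × 125.4 = 114 MPa (compressive).
Compare to σ_y = 379 MPa: σ < σ_y, so it does not yield.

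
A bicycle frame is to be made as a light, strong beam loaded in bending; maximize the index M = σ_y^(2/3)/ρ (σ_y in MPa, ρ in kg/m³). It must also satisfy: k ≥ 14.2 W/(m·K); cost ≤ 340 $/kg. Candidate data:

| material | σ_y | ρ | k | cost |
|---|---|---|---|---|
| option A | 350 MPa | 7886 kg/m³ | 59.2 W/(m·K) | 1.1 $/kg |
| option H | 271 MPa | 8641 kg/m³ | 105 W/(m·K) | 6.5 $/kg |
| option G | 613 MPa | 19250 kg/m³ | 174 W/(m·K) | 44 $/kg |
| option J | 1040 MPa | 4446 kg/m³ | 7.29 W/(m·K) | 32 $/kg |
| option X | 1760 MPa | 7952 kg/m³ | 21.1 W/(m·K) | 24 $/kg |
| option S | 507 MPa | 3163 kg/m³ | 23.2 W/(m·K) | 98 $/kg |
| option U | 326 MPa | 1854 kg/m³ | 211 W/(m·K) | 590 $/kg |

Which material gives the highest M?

Screen on constraints: k ≥ 14.2 W/(m·K); cost ≤ 340 $/kg. Survivors: option A, option H, option G, option X, option S.
Evaluate M for each candidate:
  option S: M = 20.1×10⁻³
  option X: M = 18.3×10⁻³
  option A: M = 6.30×10⁻³
  option H: M = 4.85×10⁻³
  option G: M = 3.75×10⁻³
Highest index: option S.

option S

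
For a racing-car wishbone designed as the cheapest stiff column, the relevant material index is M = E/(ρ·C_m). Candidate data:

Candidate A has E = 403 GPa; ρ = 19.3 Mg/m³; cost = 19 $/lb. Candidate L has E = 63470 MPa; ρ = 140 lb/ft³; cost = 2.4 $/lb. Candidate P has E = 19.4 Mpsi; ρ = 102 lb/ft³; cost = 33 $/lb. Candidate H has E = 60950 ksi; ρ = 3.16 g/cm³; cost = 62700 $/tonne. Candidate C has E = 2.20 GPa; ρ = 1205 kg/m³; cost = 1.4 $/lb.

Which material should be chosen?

candidate L

After converting to SI:
  candidate A: E = 403.0 GPa, ρ = 19300 kg/m³, cost = 41.89 $/kg
  candidate L: E = 63.47 GPa, ρ = 2243 kg/m³, cost = 5.291 $/kg
  candidate P: E = 133.8 GPa, ρ = 1634 kg/m³, cost = 72.75 $/kg
  candidate H: E = 420.2 GPa, ρ = 3160 kg/m³, cost = 62.70 $/kg
  candidate C: E = 2.200 GPa, ρ = 1205 kg/m³, cost = 3.086 $/kg
  candidate L: M = 5.35 MN·m per $
  candidate H: M = 2.12 MN·m per $
  candidate P: M = 1.13 MN·m per $
  candidate C: M = 0.592 MN·m per $
  candidate A: M = 0.499 MN·m per $
Highest index: candidate L.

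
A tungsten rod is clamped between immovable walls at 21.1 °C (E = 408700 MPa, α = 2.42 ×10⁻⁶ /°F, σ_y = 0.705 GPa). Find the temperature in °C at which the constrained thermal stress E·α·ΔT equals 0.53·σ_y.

231 °C

E = 408700 MPa = 408.7 GPa.
α = 2.42×10⁻⁶/°F × 9/5 = 4.36×10⁻⁶/K.
σ_y = 0.705 GPa = 705.0 MPa.
E·α·ΔT = 373.7 MPa ⇒ ΔT = 373.7 / (408.7×10³ × 4.36×10⁻⁶) = 209.9 K.
T = 21.1 + 209.9 = 231.0 °C.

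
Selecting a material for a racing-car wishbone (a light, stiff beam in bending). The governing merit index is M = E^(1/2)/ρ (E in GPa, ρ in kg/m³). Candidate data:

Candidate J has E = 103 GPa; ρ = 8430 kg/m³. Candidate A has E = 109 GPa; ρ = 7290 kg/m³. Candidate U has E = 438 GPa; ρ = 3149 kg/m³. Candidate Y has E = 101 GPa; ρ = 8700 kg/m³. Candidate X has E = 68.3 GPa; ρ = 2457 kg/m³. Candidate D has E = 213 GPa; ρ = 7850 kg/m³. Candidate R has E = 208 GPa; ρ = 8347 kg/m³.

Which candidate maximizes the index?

Evaluate M for each candidate:
  candidate U: M = 6.65×10⁻³
  candidate X: M = 3.36×10⁻³
  candidate D: M = 1.86×10⁻³
  candidate R: M = 1.73×10⁻³
  candidate A: M = 1.43×10⁻³
  candidate J: M = 1.20×10⁻³
  candidate Y: M = 1.16×10⁻³
Candidate U ranks first.

candidate U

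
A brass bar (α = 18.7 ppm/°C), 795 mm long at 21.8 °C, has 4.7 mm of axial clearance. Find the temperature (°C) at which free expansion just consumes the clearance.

α·L₀·ΔT = 4.7 mm ⇒ ΔT = 4.7 / (18.7×10⁻⁶ × 795.0) = 316.1 K.
T = 21.8 + 316.1 = 337.9 °C.

338 °C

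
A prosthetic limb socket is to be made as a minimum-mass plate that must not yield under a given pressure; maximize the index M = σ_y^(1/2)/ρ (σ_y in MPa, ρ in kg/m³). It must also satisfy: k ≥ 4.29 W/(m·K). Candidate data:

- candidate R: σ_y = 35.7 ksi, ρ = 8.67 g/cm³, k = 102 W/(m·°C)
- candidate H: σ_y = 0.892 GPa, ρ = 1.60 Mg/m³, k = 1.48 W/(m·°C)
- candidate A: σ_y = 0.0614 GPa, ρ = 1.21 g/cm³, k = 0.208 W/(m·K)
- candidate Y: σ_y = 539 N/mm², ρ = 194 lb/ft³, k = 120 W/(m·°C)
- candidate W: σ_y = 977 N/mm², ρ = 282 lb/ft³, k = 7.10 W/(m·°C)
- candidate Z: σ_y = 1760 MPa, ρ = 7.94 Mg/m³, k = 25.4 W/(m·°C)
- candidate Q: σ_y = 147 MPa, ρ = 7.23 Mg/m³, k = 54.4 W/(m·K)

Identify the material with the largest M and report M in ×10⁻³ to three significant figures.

candidate Y, M = 7.47×10⁻³

Screen on constraints: k ≥ 4.29 W/(m·K). Survivors: candidate R, candidate Y, candidate W, candidate Z, candidate Q.
After converting to SI:
  candidate R: σ_y = 246.1 MPa, ρ = 8670 kg/m³
  candidate Y: σ_y = 539.0 MPa, ρ = 3108 kg/m³
  candidate W: σ_y = 977.0 MPa, ρ = 4517 kg/m³
  candidate Z: σ_y = 1760 MPa, ρ = 7940 kg/m³
  candidate Q: σ_y = 147.0 MPa, ρ = 7230 kg/m³
  candidate Y: M = 7.47×10⁻³
  candidate W: M = 6.92×10⁻³
  candidate Z: M = 5.28×10⁻³
  candidate R: M = 1.81×10⁻³
  candidate Q: M = 1.68×10⁻³
Candidate Y ranks first.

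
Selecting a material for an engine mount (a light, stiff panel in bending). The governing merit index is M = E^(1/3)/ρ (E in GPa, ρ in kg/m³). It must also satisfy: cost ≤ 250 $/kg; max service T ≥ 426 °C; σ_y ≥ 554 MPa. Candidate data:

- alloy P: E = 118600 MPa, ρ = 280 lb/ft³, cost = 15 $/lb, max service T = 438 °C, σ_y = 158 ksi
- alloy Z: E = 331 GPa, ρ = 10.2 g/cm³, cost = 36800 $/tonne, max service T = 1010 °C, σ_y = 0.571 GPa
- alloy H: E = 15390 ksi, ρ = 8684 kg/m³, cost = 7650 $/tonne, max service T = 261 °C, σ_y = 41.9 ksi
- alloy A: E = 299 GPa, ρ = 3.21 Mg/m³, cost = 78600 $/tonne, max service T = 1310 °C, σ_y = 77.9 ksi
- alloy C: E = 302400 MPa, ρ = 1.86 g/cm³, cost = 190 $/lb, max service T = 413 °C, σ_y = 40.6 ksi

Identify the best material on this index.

alloy P

Screen on constraints: cost ≤ 250 $/kg; max service T ≥ 426 °C; σ_y ≥ 554 MPa. Survivors: alloy P, alloy Z.
Putting every candidate on a common basis:
  alloy P: E = 118.6 GPa, ρ = 4485 kg/m³
  alloy Z: E = 331.0 GPa, ρ = 10200 kg/m³
  alloy P: M = 1.10×10⁻³
  alloy Z: M = 0.678×10⁻³
Highest index: alloy P.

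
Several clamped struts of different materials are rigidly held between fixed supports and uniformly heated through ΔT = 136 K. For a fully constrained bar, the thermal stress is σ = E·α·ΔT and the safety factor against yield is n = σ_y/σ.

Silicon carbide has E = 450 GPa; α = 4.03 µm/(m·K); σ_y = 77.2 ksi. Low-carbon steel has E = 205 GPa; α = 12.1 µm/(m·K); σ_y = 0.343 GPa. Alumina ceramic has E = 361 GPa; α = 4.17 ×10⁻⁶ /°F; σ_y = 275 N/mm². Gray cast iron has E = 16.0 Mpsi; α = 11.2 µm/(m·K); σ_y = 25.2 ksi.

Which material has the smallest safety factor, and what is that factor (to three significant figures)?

alumina ceramic, n = 0.746

Per material, after unit conversion:
  silicon carbide: E = 450.0, α = 4.03, σ_y = 532.3 → σ = 247 MPa, n = 2.16
  low-carbon steel: E = 205.0, α = 12.1, σ_y = 343.0 → σ = 337 MPa, n = 1.02
  alumina ceramic: E = 361.0, α = 7.51, σ_y = 275.0 → σ = 369 MPa, n = 0.746
  gray cast iron: E = 110.3, α = 11.2, σ_y = 173.7 → σ = 168 MPa, n = 1.03
Smallest n: alumina ceramic with n = 0.746.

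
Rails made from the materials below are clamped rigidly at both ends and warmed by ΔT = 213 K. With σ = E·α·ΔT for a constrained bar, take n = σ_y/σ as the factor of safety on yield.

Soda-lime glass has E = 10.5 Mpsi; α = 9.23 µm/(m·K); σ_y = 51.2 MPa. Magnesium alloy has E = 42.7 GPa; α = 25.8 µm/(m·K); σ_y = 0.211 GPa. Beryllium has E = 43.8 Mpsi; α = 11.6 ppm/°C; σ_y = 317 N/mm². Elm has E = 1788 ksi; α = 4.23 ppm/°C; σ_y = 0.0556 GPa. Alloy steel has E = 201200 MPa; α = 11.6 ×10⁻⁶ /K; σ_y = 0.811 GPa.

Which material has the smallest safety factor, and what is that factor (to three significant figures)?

soda-lime glass, n = 0.360

Per material, after unit conversion:
  soda-lime glass: E = 72.39, α = 9.23, σ_y = 51.20 → σ = 142 MPa, n = 0.360
  magnesium alloy: E = 42.70, α = 25.8, σ_y = 211.0 → σ = 235 MPa, n = 0.899
  beryllium: E = 302.0, α = 11.6, σ_y = 317.0 → σ = 746 MPa, n = 0.425
  elm: E = 12.33, α = 4.23, σ_y = 55.60 → σ = 11.1 MPa, n = 5.01
  alloy steel: E = 201.2, α = 11.6, σ_y = 811.0 → σ = 497 MPa, n = 1.63
Smallest n: soda-lime glass with n = 0.360.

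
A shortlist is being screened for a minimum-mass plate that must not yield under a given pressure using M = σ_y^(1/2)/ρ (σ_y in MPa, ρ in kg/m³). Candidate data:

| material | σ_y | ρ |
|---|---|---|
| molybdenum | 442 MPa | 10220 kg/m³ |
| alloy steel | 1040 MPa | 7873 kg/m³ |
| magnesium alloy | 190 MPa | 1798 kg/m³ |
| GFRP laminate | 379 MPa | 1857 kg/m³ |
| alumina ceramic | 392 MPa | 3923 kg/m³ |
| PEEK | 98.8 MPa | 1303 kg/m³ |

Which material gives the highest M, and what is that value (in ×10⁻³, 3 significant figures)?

GFRP laminate, M = 10.5×10⁻³

Computing M directly (units already consistent):
  GFRP laminate: M = 10.5×10⁻³
  magnesium alloy: M = 7.67×10⁻³
  PEEK: M = 7.63×10⁻³
  alumina ceramic: M = 5.05×10⁻³
  alloy steel: M = 4.10×10⁻³
  molybdenum: M = 2.06×10⁻³
GFRP laminate has the largest M.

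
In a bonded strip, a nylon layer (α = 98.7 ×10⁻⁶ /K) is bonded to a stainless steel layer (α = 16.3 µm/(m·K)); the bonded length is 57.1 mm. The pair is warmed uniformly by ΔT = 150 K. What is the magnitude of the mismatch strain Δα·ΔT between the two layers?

Δα = |98.7 − 16.3|×10⁻⁶/K = 82.4×10⁻⁶/K.
Mismatch strain = Δα·ΔT = 82.4×10⁻⁶ × 150.0 = 0.0124.

0.0124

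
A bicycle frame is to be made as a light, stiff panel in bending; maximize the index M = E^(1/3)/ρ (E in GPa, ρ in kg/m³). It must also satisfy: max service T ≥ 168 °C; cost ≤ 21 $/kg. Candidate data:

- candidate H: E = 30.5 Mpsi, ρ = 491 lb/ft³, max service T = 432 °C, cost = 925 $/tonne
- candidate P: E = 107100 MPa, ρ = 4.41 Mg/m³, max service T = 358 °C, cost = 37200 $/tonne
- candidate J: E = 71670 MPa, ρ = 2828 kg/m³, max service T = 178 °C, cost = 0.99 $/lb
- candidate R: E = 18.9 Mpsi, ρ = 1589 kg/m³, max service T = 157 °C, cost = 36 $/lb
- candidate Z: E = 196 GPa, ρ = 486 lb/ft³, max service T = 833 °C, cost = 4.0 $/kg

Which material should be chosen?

candidate J

Screen on constraints: max service T ≥ 168 °C; cost ≤ 21 $/kg. Survivors: candidate H, candidate J, candidate Z.
In SI units:
  candidate H: E = 210.3 GPa, ρ = 7865 kg/m³
  candidate J: E = 71.67 GPa, ρ = 2828 kg/m³
  candidate Z: E = 196.0 GPa, ρ = 7785 kg/m³
  candidate J: M = 1.47×10⁻³
  candidate H: M = 0.756×10⁻³
  candidate Z: M = 0.746×10⁻³
Candidate J ranks first.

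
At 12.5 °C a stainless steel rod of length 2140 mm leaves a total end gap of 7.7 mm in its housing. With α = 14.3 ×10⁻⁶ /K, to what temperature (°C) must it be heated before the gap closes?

α·L₀·ΔT = 7.7 mm ⇒ ΔT = 7.7 / (14.3×10⁻⁶ × 2140.0) = 251.6 K.
T = 12.5 + 251.6 = 264.1 °C.

264 °C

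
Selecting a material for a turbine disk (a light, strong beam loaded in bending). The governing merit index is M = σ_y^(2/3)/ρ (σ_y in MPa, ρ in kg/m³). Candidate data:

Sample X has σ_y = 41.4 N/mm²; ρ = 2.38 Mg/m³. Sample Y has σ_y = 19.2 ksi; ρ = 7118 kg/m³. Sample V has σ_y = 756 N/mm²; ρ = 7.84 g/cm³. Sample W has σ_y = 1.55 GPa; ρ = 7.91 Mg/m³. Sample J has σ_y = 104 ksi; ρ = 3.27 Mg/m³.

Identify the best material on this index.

Putting every candidate on a common basis:
  sample X: σ_y = 41.40 MPa, ρ = 2380 kg/m³
  sample Y: σ_y = 132.4 MPa, ρ = 7118 kg/m³
  sample V: σ_y = 756.0 MPa, ρ = 7840 kg/m³
  sample W: σ_y = 1550 MPa, ρ = 7910 kg/m³
  sample J: σ_y = 717.1 MPa, ρ = 3270 kg/m³
  sample J: M = 24.5×10⁻³
  sample W: M = 16.9×10⁻³
  sample V: M = 10.6×10⁻³
  sample X: M = 5.03×10⁻³
  sample Y: M = 3.65×10⁻³
The maximum is for sample J.

sample J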